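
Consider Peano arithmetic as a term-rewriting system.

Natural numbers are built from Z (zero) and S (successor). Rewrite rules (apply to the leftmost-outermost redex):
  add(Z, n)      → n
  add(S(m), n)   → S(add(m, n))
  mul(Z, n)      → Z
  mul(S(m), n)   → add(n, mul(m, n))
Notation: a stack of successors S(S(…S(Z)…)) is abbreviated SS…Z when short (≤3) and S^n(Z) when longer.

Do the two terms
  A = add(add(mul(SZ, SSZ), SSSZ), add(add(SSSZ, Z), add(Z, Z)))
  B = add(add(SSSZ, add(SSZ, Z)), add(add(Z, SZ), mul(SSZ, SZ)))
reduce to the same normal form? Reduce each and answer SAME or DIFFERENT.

Term A:
  start: add(add(mul(SZ, SSZ), SSSZ), add(add(SSSZ, Z), add(Z, Z)))
  →1  add(add(add(SSZ, mul(Z, SSZ)), SSSZ), add(add(SSSZ, Z), add(Z, Z)))
  →2  add(add(S(add(SZ, mul(Z, SSZ))), SSSZ), add(add(SSSZ, Z), add(Z, Z)))
  →3  add(S(add(add(SZ, mul(Z, SSZ)), SSSZ)), add(add(SSSZ, Z), add(Z, Z)))
  →4  S(add(add(add(SZ, mul(Z, SSZ)), SSSZ), add(add(SSSZ, Z), add(Z, Z))))
  →5  S(add(add(S(add(Z, mul(Z, SSZ))), SSSZ), add(add(SSSZ, Z), add(Z, Z))))
  →6  S(add(S(add(add(Z, mul(Z, SSZ)), SSSZ)), add(add(SSSZ, Z), add(Z, Z))))
  →7  S(S(add(add(add(Z, mul(Z, SSZ)), SSSZ), add(add(SSSZ, Z), add(Z, Z)))))
  →8  S(S(add(add(mul(Z, SSZ), SSSZ), add(add(SSSZ, Z), add(Z, Z)))))
  →9  S(S(add(add(Z, SSSZ), add(add(SSSZ, Z), add(Z, Z)))))
  →10  S(S(add(SSSZ, add(add(SSSZ, Z), add(Z, Z)))))
  →11  S(S(S(add(SSZ, add(add(SSSZ, Z), add(Z, Z))))))
  →12  S(S(S(S(add(SZ, add(add(SSSZ, Z), add(Z, Z)))))))
  →13  S(S(S(S(S(add(Z, add(add(SSSZ, Z), add(Z, Z))))))))
  →14  S(S(S(S(S(add(add(SSSZ, Z), add(Z, Z)))))))
  →15  S(S(S(S(S(add(S(add(SSZ, Z)), add(Z, Z)))))))
  →16  S(S(S(S(S(S(add(add(SSZ, Z), add(Z, Z))))))))
  →17  S(S(S(S(S(S(add(S(add(SZ, Z)), add(Z, Z))))))))
  →18  S(S(S(S(S(S(S(add(add(SZ, Z), add(Z, Z)))))))))
  →19  S(S(S(S(S(S(S(add(S(add(Z, Z)), add(Z, Z)))))))))
  →20  S(S(S(S(S(S(S(S(add(add(Z, Z), add(Z, Z))))))))))
  →21  S(S(S(S(S(S(S(S(add(Z, add(Z, Z))))))))))
  →22  S(S(S(S(S(S(S(S(add(Z, Z)))))))))
  →23  S^8(Z)

Term B:
  start: add(add(SSSZ, add(SSZ, Z)), add(add(Z, SZ), mul(SSZ, SZ)))
  →1  add(S(add(SSZ, add(SSZ, Z))), add(add(Z, SZ), mul(SSZ, SZ)))
  →2  S(add(add(SSZ, add(SSZ, Z)), add(add(Z, SZ), mul(SSZ, SZ))))
  →3  S(add(S(add(SZ, add(SSZ, Z))), add(add(Z, SZ), mul(SSZ, SZ))))
  →4  S(S(add(add(SZ, add(SSZ, Z)), add(add(Z, SZ), mul(SSZ, SZ)))))
  →5  S(S(add(S(add(Z, add(SSZ, Z))), add(add(Z, SZ), mul(SSZ, SZ)))))
  →6  S(S(S(add(add(Z, add(SSZ, Z)), add(add(Z, SZ), mul(SSZ, SZ))))))
  →7  S(S(S(add(add(SSZ, Z), add(add(Z, SZ), mul(SSZ, SZ))))))
  →8  S(S(S(add(S(add(SZ, Z)), add(add(Z, SZ), mul(SSZ, SZ))))))
  →9  S(S(S(S(add(add(SZ, Z), add(add(Z, SZ), mul(SSZ, SZ)))))))
  →10  S(S(S(S(add(S(add(Z, Z)), add(add(Z, SZ), mul(SSZ, SZ)))))))
  →11  S(S(S(S(S(add(add(Z, Z), add(add(Z, SZ), mul(SSZ, SZ))))))))
  →12  S(S(S(S(S(add(Z, add(add(Z, SZ), mul(SSZ, SZ))))))))
  →13  S(S(S(S(S(add(add(Z, SZ), mul(SSZ, SZ)))))))
  →14  S(S(S(S(S(add(SZ, mul(SSZ, SZ)))))))
  →15  S(S(S(S(S(S(add(Z, mul(SSZ, SZ))))))))
  →16  S(S(S(S(S(S(mul(SSZ, SZ)))))))
  →17  S(S(S(S(S(S(add(SZ, mul(SZ, SZ))))))))
  →18  S(S(S(S(S(S(S(add(Z, mul(SZ, SZ)))))))))
  →19  S(S(S(S(S(S(S(mul(SZ, SZ))))))))
  →20  S(S(S(S(S(S(S(add(SZ, mul(Z, SZ)))))))))
  →21  S(S(S(S(S(S(S(S(add(Z, mul(Z, SZ))))))))))
  →22  S(S(S(S(S(S(S(S(mul(Z, SZ)))))))))
  →23  S^8(Z)

Answer: SAME — A ⇓ S^8(Z), B ⇓ S^8(Z)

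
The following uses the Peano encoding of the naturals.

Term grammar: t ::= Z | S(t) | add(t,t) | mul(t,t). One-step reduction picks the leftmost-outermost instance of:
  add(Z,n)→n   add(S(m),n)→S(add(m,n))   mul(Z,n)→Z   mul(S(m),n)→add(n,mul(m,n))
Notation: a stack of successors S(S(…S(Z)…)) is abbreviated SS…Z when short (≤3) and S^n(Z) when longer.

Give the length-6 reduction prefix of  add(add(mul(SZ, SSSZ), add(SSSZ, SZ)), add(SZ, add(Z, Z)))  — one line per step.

Answer: after 6 steps: S(add(S(add(add(SZ, mul(Z, SSSZ)), add(SSSZ, SZ))), add(SZ, add(Z, Z))))

Working:
  start: add(add(mul(SZ, SSSZ), add(SSSZ, SZ)), add(SZ, add(Z, Z)))
  [1] add(add(add(SSSZ, mul(Z, SSSZ)), add(SSSZ, SZ)), add(SZ, add(Z, Z)))
  [2] add(add(S(add(SSZ, mul(Z, SSSZ))), add(SSSZ, SZ)), add(SZ, add(Z, Z)))
  [3] add(S(add(add(SSZ, mul(Z, SSSZ)), add(SSSZ, SZ))), add(SZ, add(Z, Z)))
  [4] S(add(add(add(SSZ, mul(Z, SSSZ)), add(SSSZ, SZ)), add(SZ, add(Z, Z))))
  [5] S(add(add(S(add(SZ, mul(Z, SSSZ))), add(SSSZ, SZ)), add(SZ, add(Z, Z))))
  [6] S(add(S(add(add(SZ, mul(Z, SSSZ)), add(SSSZ, SZ))), add(SZ, add(Z, Z))))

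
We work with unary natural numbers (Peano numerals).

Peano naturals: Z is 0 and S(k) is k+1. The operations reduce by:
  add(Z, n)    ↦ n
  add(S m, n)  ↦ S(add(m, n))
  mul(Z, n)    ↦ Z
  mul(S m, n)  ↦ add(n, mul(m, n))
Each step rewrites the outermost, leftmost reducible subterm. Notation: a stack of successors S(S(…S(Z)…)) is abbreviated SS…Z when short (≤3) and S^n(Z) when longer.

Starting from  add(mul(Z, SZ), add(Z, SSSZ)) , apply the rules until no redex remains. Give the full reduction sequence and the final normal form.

  start: add(mul(Z, SZ), add(Z, SSSZ))
  →1  add(Z, add(Z, SSSZ))
  →2  add(Z, SSSZ)
  →3  SSSZ

Answer: normal form = SSSZ  (in 3 steps)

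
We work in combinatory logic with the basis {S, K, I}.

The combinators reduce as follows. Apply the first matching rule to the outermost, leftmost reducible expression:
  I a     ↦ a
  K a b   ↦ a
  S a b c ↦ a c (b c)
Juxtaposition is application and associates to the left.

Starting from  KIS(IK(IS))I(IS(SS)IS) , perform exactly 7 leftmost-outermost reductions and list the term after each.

  start: KIS(IK(IS))I(IS(SS)IS)
  [1] I(IK(IS))I(IS(SS)IS)
  [2] IK(IS)I(IS(SS)IS)
  [3] K(IS)I(IS(SS)IS)
  [4] IS(IS(SS)IS)
  [5] S(IS(SS)IS)
  [6] S(S(SS)IS)
  [7] S(SSS(IS))

Answer: after 7 steps: S(SSS(IS))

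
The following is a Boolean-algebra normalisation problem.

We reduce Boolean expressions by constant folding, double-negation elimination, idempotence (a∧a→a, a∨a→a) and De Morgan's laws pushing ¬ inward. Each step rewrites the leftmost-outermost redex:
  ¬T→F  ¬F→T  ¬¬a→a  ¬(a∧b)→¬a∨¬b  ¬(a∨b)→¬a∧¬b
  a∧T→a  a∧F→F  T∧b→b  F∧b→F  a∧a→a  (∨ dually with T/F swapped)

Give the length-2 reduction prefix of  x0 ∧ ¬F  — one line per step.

  start: x0 ∧ ¬F
  [1] x0 ∧ T
  [2] x0

Answer: after 2 steps: x0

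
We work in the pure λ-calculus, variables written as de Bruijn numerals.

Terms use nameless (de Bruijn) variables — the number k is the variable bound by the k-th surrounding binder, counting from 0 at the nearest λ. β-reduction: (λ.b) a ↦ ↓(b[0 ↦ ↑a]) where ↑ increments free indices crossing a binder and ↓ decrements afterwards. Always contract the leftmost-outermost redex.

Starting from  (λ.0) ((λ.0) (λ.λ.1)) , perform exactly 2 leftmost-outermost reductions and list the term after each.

Answer: after 2 steps: λ.λ.1

Derivation:
  start: (λ.0) ((λ.0) (λ.λ.1))
  →1  (λ.0) (λ.λ.1)
  →2  λ.λ.1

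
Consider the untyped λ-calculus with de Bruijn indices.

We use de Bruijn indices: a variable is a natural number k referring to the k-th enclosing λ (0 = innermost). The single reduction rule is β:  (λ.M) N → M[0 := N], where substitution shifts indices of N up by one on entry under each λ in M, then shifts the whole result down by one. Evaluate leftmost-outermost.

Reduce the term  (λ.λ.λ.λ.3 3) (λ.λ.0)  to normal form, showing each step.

  start: (λ.λ.λ.λ.3 3) (λ.λ.0)
  step 1: λ.λ.λ.(λ.λ.0) (λ.λ.0)
  step 2: λ.λ.λ.λ.0

Answer: normal form = λ.λ.λ.λ.0  (in 2 steps)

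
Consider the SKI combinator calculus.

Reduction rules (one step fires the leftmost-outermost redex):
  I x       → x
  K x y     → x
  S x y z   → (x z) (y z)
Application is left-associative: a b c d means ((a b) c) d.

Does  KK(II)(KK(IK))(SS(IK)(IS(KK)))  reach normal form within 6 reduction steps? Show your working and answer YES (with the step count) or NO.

  start: KK(II)(KK(IK))(SS(IK)(IS(KK)))
  [1] K(KK(IK))(SS(IK)(IS(KK)))
  [2] KK(IK)
  [3] K

Answer: YES — reaches normal form K in 3 ≤ 6 steps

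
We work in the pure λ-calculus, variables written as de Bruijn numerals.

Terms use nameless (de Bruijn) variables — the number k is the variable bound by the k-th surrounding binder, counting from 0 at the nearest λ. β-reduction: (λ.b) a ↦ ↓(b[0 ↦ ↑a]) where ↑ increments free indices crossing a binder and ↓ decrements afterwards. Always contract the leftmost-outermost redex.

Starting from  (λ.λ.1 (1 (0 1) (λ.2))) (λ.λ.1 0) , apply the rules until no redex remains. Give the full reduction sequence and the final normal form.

Answer: normal form = λ.λ.1 (λ.λ.1 0) (λ.λ.λ.1 0) 0  (in 4 steps)

Working:
  start: (λ.λ.1 (1 (0 1) (λ.2))) (λ.λ.1 0)
  [1] λ.(λ.λ.1 0) ((λ.λ.1 0) (0 (λ.λ.1 0)) (λ.λ.λ.1 0))
  [2] λ.λ.(λ.λ.1 0) (1 (λ.λ.1 0)) (λ.λ.λ.1 0) 0
  [3] λ.λ.(λ.2 (λ.λ.1 0) 0) (λ.λ.λ.1 0) 0
  [4] λ.λ.1 (λ.λ.1 0) (λ.λ.λ.1 0) 0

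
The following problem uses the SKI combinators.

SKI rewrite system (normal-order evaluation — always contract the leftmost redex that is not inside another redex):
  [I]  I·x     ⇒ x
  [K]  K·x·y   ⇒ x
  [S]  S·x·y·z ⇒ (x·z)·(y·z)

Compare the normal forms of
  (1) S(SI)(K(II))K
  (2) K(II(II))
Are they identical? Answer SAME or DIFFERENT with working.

Answer: SAME — A ⇓ KI, B ⇓ KI

Reduction:
Term A:
  start: S(SI)(K(II))K
  step 1: SIK(K(II)K)
  step 2: I(K(II)K)(K(K(II)K))
  step 3: K(II)K(K(K(II)K))
  step 4: II(K(K(II)K))
  step 5: I(K(K(II)K))
  step 6: K(K(II)K)
  step 7: K(II)
  step 8: KI

Term B:
  start: K(II(II))
  step 1: K(I(II))
  step 2: K(II)
  step 3: KI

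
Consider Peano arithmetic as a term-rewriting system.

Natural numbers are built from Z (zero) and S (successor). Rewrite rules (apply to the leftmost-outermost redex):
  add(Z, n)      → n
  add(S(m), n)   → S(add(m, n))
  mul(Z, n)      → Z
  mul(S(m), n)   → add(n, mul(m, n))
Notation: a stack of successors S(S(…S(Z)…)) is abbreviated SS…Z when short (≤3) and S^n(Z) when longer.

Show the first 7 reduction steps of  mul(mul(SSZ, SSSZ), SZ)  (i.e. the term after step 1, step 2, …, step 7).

  start: mul(mul(SSZ, SSSZ), SZ)
  step 1: mul(add(SSSZ, mul(SZ, SSSZ)), SZ)
  step 2: mul(S(add(SSZ, mul(SZ, SSSZ))), SZ)
  step 3: add(SZ, mul(add(SSZ, mul(SZ, SSSZ)), SZ))
  step 4: S(add(Z, mul(add(SSZ, mul(SZ, SSSZ)), SZ)))
  step 5: S(mul(add(SSZ, mul(SZ, SSSZ)), SZ))
  step 6: S(mul(S(add(SZ, mul(SZ, SSSZ))), SZ))
  step 7: S(add(SZ, mul(add(SZ, mul(SZ, SSSZ)), SZ)))

Answer: after 7 steps: S(add(SZ, mul(add(SZ, mul(SZ, SSSZ)), SZ)))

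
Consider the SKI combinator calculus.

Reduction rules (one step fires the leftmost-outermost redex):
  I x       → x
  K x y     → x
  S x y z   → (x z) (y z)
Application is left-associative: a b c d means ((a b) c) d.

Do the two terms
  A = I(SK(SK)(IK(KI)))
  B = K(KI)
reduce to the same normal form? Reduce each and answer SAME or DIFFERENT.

Term A:
  start: I(SK(SK)(IK(KI)))
  [1] SK(SK)(IK(KI))
  [2] K(IK(KI))(SK(IK(KI)))
  [3] IK(KI)
  [4] K(KI)

Term B:
  start: K(KI)

Answer: SAME — A ⇓ K(KI), B ⇓ K(KI)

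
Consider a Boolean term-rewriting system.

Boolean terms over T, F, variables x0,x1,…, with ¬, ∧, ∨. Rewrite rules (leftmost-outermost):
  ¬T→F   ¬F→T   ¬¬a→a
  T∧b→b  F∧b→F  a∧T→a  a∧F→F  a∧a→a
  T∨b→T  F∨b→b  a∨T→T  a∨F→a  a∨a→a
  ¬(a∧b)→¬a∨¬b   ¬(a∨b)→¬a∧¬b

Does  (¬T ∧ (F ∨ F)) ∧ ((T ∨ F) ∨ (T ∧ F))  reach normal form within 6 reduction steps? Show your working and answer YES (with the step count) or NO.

Answer: YES — reaches normal form F in 3 ≤ 6 steps

Reduction:
  start: (¬T ∧ (F ∨ F)) ∧ ((T ∨ F) ∨ (T ∧ F))
  step 1: (F ∧ (F ∨ F)) ∧ ((T ∨ F) ∨ (T ∧ F))
  step 2: F ∧ ((T ∨ F) ∨ (T ∧ F))
  step 3: F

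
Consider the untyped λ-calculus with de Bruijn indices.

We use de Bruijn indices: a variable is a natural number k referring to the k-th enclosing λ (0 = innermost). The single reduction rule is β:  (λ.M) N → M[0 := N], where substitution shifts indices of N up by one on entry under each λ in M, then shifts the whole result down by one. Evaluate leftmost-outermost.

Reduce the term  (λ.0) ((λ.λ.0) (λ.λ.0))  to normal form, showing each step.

  start: (λ.0) ((λ.λ.0) (λ.λ.0))
  step 1: (λ.λ.0) (λ.λ.0)
  step 2: λ.0

Answer: normal form = λ.0  (in 2 steps)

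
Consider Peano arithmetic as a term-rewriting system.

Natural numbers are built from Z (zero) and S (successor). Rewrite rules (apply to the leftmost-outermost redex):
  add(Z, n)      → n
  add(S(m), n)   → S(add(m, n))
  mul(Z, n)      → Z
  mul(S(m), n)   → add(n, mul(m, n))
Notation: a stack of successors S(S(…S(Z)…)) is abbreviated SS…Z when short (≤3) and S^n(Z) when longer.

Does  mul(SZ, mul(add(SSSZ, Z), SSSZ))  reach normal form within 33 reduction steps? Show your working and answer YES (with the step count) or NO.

Answer: YES — reaches normal form S^9(Z) in 32 ≤ 33 steps

Reduction:
  start: mul(SZ, mul(add(SSSZ, Z), SSSZ))
  [1] add(mul(add(SSSZ, Z), SSSZ), mul(Z, mul(add(SSSZ, Z), SSSZ)))
  [2] add(mul(S(add(SSZ, Z)), SSSZ), mul(Z, mul(add(SSSZ, Z), SSSZ)))
  [3] add(add(SSSZ, mul(add(SSZ, Z), SSSZ)), mul(Z, mul(add(SSSZ, Z), SSSZ)))
  [4] add(S(add(SSZ, mul(add(SSZ, Z), SSSZ))), mul(Z, mul(add(SSSZ, Z), SSSZ)))
  [5] S(add(add(SSZ, mul(add(SSZ, Z), SSSZ)), mul(Z, mul(add(SSSZ, Z), SSSZ))))
  [6] S(add(S(add(SZ, mul(add(SSZ, Z), SSSZ))), mul(Z, mul(add(SSSZ, Z), SSSZ))))
  [7] S(S(add(add(SZ, mul(add(SSZ, Z), SSSZ)), mul(Z, mul(add(SSSZ, Z), SSSZ)))))
  [8] S(S(add(S(add(Z, mul(add(SSZ, Z), SSSZ))), mul(Z, mul(add(SSSZ, Z), SSSZ)))))
  [9] S(S(S(add(add(Z, mul(add(SSZ, Z), SSSZ)), mul(Z, mul(add(SSSZ, Z), SSSZ))))))
  [10] S(S(S(add(mul(add(SSZ, Z), SSSZ), mul(Z, mul(add(SSSZ, Z), SSSZ))))))
  [11] S(S(S(add(mul(S(add(SZ, Z)), SSSZ), mul(Z, mul(add(SSSZ, Z), SSSZ))))))
  [12] S(S(S(add(add(SSSZ, mul(add(SZ, Z), SSSZ)), mul(Z, mul(add(SSSZ, Z), SSSZ))))))
  [13] S(S(S(add(S(add(SSZ, mul(add(SZ, Z), SSSZ))), mul(Z, mul(add(SSSZ, Z), SSSZ))))))
  [14] S(S(S(S(add(add(SSZ, mul(add(SZ, Z), SSSZ)), mul(Z, mul(add(SSSZ, Z), SSSZ)))))))
  [15] S(S(S(S(add(S(add(SZ, mul(add(SZ, Z), SSSZ))), mul(Z, mul(add(SSSZ, Z), SSSZ)))))))
  [16] S(S(S(S(S(add(add(SZ, mul(add(SZ, Z), SSSZ)), mul(Z, mul(add(SSSZ, Z), SSSZ))))))))
  [17] S(S(S(S(S(add(S(add(Z, mul(add(SZ, Z), SSSZ))), mul(Z, mul(add(SSSZ, Z), SSSZ))))))))
  [18] S(S(S(S(S(S(add(add(Z, mul(add(SZ, Z), SSSZ)), mul(Z, mul(add(SSSZ, Z), SSSZ)))))))))
  [19] S(S(S(S(S(S(add(mul(add(SZ, Z), SSSZ), mul(Z, mul(add(SSSZ, Z), SSSZ)))))))))
  [20] S(S(S(S(S(S(add(mul(S(add(Z, Z)), SSSZ), mul(Z, mul(add(SSSZ, Z), SSSZ)))))))))
  [21] S(S(S(S(S(S(add(add(SSSZ, mul(add(Z, Z), SSSZ)), mul(Z, mul(add(SSSZ, Z), SSSZ)))))))))
  [22] S(S(S(S(S(S(add(S(add(SSZ, mul(add(Z, Z), SSSZ))), mul(Z, mul(add(SSSZ, Z), SSSZ)))))))))
  [23] S(S(S(S(S(S(S(add(add(SSZ, mul(add(Z, Z), SSSZ)), mul(Z, mul(add(SSSZ, Z), SSSZ))))))))))
  [24] S(S(S(S(S(S(S(add(S(add(SZ, mul(add(Z, Z), SSSZ))), mul(Z, mul(add(SSSZ, Z), SSSZ))))))))))
  [25] S(S(S(S(S(S(S(S(add(add(SZ, mul(add(Z, Z), SSSZ)), mul(Z, mul(add(SSSZ, Z), SSSZ)))))))))))
  [26] S(S(S(S(S(S(S(S(add(S(add(Z, mul(add(Z, Z), SSSZ))), mul(Z, mul(add(SSSZ, Z), SSSZ)))))))))))
  [27] S(S(S(S(S(S(S(S(S(add(add(Z, mul(add(Z, Z), SSSZ)), mul(Z, mul(add(SSSZ, Z), SSSZ))))))))))))
  [28] S(S(S(S(S(S(S(S(S(add(mul(add(Z, Z), SSSZ), mul(Z, mul(add(SSSZ, Z), SSSZ))))))))))))
  [29] S(S(S(S(S(S(S(S(S(add(mul(Z, SSSZ), mul(Z, mul(add(SSSZ, Z), SSSZ))))))))))))
  [30] S(S(S(S(S(S(S(S(S(add(Z, mul(Z, mul(add(SSSZ, Z), SSSZ))))))))))))
  [31] S(S(S(S(S(S(S(S(S(mul(Z, mul(add(SSSZ, Z), SSSZ)))))))))))
  [32] S^9(Z)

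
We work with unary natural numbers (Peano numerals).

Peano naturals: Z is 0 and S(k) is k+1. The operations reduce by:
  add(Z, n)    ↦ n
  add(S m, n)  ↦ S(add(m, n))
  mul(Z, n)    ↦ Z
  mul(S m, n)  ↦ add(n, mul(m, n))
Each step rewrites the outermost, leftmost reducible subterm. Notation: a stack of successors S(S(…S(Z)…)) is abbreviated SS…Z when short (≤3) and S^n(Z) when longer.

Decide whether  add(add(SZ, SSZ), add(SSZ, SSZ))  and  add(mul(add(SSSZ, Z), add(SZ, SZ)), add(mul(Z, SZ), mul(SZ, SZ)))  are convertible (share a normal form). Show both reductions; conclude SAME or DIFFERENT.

Term A:
  start: add(add(SZ, SSZ), add(SSZ, SSZ))
  step 1: add(S(add(Z, SSZ)), add(SSZ, SSZ))
  step 2: S(add(add(Z, SSZ), add(SSZ, SSZ)))
  step 3: S(add(SSZ, add(SSZ, SSZ)))
  step 4: S(S(add(SZ, add(SSZ, SSZ))))
  step 5: S(S(S(add(Z, add(SSZ, SSZ)))))
  step 6: S(S(S(add(SSZ, SSZ))))
  step 7: S(S(S(S(add(SZ, SSZ)))))
  step 8: S(S(S(S(S(add(Z, SSZ))))))
  step 9: S^7(Z)

Term B:
  start: add(mul(add(SSSZ, Z), add(SZ, SZ)), add(mul(Z, SZ), mul(SZ, SZ)))
  step 1: add(mul(S(add(SSZ, Z)), add(SZ, SZ)), add(mul(Z, SZ), mul(SZ, SZ)))
  step 2: add(add(add(SZ, SZ), mul(add(SSZ, Z), add(SZ, SZ))), add(mul(Z, SZ), mul(SZ, SZ)))
  step 3: add(add(S(add(Z, SZ)), mul(add(SSZ, Z), add(SZ, SZ))), add(mul(Z, SZ), mul(SZ, SZ)))
  step 4: add(S(add(add(Z, SZ), mul(add(SSZ, Z), add(SZ, SZ)))), add(mul(Z, SZ), mul(SZ, SZ)))
  step 5: S(add(add(add(Z, SZ), mul(add(SSZ, Z), add(SZ, SZ))), add(mul(Z, SZ), mul(SZ, SZ))))
  step 6: S(add(add(SZ, mul(add(SSZ, Z), add(SZ, SZ))), add(mul(Z, SZ), mul(SZ, SZ))))
  step 7: S(add(S(add(Z, mul(add(SSZ, Z), add(SZ, SZ)))), add(mul(Z, SZ), mul(SZ, SZ))))
  step 8: S(S(add(add(Z, mul(add(SSZ, Z), add(SZ, SZ))), add(mul(Z, SZ), mul(SZ, SZ)))))
  step 9: S(S(add(mul(add(SSZ, Z), add(SZ, SZ)), add(mul(Z, SZ), mul(SZ, SZ)))))
  step 10: S(S(add(mul(S(add(SZ, Z)), add(SZ, SZ)), add(mul(Z, SZ), mul(SZ, SZ)))))
  step 11: S(S(add(add(add(SZ, SZ), mul(add(SZ, Z), add(SZ, SZ))), add(mul(Z, SZ), mul(SZ, SZ)))))
  step 12: S(S(add(add(S(add(Z, SZ)), mul(add(SZ, Z), add(SZ, SZ))), add(mul(Z, SZ), mul(SZ, SZ)))))
  step 13: S(S(add(S(add(add(Z, SZ), mul(add(SZ, Z), add(SZ, SZ)))), add(mul(Z, SZ), mul(SZ, SZ)))))
  step 14: S(S(S(add(add(add(Z, SZ), mul(add(SZ, Z), add(SZ, SZ))), add(mul(Z, SZ), mul(SZ, SZ))))))
  step 15: S(S(S(add(add(SZ, mul(add(SZ, Z), add(SZ, SZ))), add(mul(Z, SZ), mul(SZ, SZ))))))
  step 16: S(S(S(add(S(add(Z, mul(add(SZ, Z), add(SZ, SZ)))), add(mul(Z, SZ), mul(SZ, SZ))))))
  step 17: S(S(S(S(add(add(Z, mul(add(SZ, Z), add(SZ, SZ))), add(mul(Z, SZ), mul(SZ, SZ)))))))
  step 18: S(S(S(S(add(mul(add(SZ, Z), add(SZ, SZ)), add(mul(Z, SZ), mul(SZ, SZ)))))))
  step 19: S(S(S(S(add(mul(S(add(Z, Z)), add(SZ, SZ)), add(mul(Z, SZ), mul(SZ, SZ)))))))
  step 20: S(S(S(S(add(add(add(SZ, SZ), mul(add(Z, Z), add(SZ, SZ))), add(mul(Z, SZ), mul(SZ, SZ)))))))
  step 21: S(S(S(S(add(add(S(add(Z, SZ)), mul(add(Z, Z), add(SZ, SZ))), add(mul(Z, SZ), mul(SZ, SZ)))))))
  step 22: S(S(S(S(add(S(add(add(Z, SZ), mul(add(Z, Z), add(SZ, SZ)))), add(mul(Z, SZ), mul(SZ, SZ)))))))
  step 23: S(S(S(S(S(add(add(add(Z, SZ), mul(add(Z, Z), add(SZ, SZ))), add(mul(Z, SZ), mul(SZ, SZ))))))))
  step 24: S(S(S(S(S(add(add(SZ, mul(add(Z, Z), add(SZ, SZ))), add(mul(Z, SZ), mul(SZ, SZ))))))))
  step 25: S(S(S(S(S(add(S(add(Z, mul(add(Z, Z), add(SZ, SZ)))), add(mul(Z, SZ), mul(SZ, SZ))))))))
  step 26: S(S(S(S(S(S(add(add(Z, mul(add(Z, Z), add(SZ, SZ))), add(mul(Z, SZ), mul(SZ, SZ)))))))))
  step 27: S(S(S(S(S(S(add(mul(add(Z, Z), add(SZ, SZ)), add(mul(Z, SZ), mul(SZ, SZ)))))))))
  step 28: S(S(S(S(S(S(add(mul(Z, add(SZ, SZ)), add(mul(Z, SZ), mul(SZ, SZ)))))))))
  step 29: S(S(S(S(S(S(add(Z, add(mul(Z, SZ), mul(SZ, SZ)))))))))
  step 30: S(S(S(S(S(S(add(mul(Z, SZ), mul(SZ, SZ))))))))
  step 31: S(S(S(S(S(S(add(Z, mul(SZ, SZ))))))))
  step 32: S(S(S(S(S(S(mul(SZ, SZ)))))))
  step 33: S(S(S(S(S(S(add(SZ, mul(Z, SZ))))))))
  step 34: S(S(S(S(S(S(S(add(Z, mul(Z, SZ)))))))))
  step 35: S(S(S(S(S(S(S(mul(Z, SZ))))))))
  step 36: S^7(Z)

Answer: SAME — A ⇓ S^7(Z), B ⇓ S^7(Z)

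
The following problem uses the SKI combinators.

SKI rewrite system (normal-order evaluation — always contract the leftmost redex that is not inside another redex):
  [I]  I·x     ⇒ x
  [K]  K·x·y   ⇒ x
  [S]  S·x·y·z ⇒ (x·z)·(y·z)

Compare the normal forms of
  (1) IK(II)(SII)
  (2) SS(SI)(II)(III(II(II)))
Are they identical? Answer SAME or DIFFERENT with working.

Answer: SAME — A ⇓ I, B ⇓ I

Working:
Term A:
  start: IK(II)(SII)
  step 1: K(II)(SII)
  step 2: II
  step 3: I

Term B:
  start: SS(SI)(II)(III(II(II)))
  step 1: S(II)(SI(II))(III(II(II)))
  step 2: II(III(II(II)))(SI(II)(III(II(II))))
  step 3: I(III(II(II)))(SI(II)(III(II(II))))
  step 4: III(II(II))(SI(II)(III(II(II))))
  step 5: II(II(II))(SI(II)(III(II(II))))
  step 6: I(II(II))(SI(II)(III(II(II))))
  step 7: II(II)(SI(II)(III(II(II))))
  step 8: I(II)(SI(II)(III(II(II))))
  step 9: II(SI(II)(III(II(II))))
  step 10: I(SI(II)(III(II(II))))
  step 11: SI(II)(III(II(II)))
  step 12: I(III(II(II)))(II(III(II(II))))
  step 13: III(II(II))(II(III(II(II))))
  step 14: II(II(II))(II(III(II(II))))
  step 15: I(II(II))(II(III(II(II))))
  step 16: II(II)(II(III(II(II))))
  step 17: I(II)(II(III(II(II))))
  step 18: II(II(III(II(II))))
  step 19: I(II(III(II(II))))
  step 20: II(III(II(II)))
  step 21: I(III(II(II)))
  step 22: III(II(II))
  step 23: II(II(II))
  step 24: I(II(II))
  step 25: II(II)
  step 26: I(II)
  step 27: II
  step 28: I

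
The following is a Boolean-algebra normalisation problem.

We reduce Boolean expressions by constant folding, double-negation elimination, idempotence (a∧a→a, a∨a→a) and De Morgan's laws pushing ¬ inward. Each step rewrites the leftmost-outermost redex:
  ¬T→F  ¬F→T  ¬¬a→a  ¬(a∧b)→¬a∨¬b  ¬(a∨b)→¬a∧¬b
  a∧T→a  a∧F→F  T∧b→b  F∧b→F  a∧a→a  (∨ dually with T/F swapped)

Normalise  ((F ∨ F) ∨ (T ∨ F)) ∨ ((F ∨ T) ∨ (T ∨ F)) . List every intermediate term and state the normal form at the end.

Answer: normal form = T  (in 4 steps)

Reduction:
  start: ((F ∨ F) ∨ (T ∨ F)) ∨ ((F ∨ T) ∨ (T ∨ F))
  [1] (F ∨ (T ∨ F)) ∨ ((F ∨ T) ∨ (T ∨ F))
  [2] (T ∨ F) ∨ ((F ∨ T) ∨ (T ∨ F))
  [3] T ∨ ((F ∨ T) ∨ (T ∨ F))
  [4] T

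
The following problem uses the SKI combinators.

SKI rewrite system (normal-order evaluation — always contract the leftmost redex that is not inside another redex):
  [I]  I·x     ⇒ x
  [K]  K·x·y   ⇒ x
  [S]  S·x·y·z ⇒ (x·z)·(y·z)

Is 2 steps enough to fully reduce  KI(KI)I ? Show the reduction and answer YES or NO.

Answer: YES — reaches normal form I in 2 ≤ 2 steps

Working:
  start: KI(KI)I
  →1  II
  →2  I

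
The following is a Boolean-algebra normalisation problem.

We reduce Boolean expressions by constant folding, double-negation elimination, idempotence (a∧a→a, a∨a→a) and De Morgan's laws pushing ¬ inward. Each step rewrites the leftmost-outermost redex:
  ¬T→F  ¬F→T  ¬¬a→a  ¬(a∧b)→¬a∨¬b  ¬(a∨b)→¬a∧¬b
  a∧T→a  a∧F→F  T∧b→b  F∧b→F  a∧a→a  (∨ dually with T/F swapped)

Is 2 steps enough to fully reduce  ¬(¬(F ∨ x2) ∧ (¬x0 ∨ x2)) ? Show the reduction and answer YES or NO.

  start: ¬(¬(F ∨ x2) ∧ (¬x0 ∨ x2))
  [1] ¬¬(F ∨ x2) ∨ ¬(¬x0 ∨ x2)
  [2] (F ∨ x2) ∨ ¬(¬x0 ∨ x2)

Answer: NO — after 2 steps the term is (F ∨ x2) ∨ ¬(¬x0 ∨ x2), not yet normal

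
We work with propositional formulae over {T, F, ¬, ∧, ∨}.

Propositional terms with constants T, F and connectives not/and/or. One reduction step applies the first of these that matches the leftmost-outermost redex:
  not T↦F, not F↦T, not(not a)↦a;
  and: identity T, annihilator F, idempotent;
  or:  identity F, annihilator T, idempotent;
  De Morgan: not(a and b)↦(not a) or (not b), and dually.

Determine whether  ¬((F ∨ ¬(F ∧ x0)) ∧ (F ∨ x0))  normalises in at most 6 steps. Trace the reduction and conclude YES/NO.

Answer: NO — after 6 steps the term is F ∨ ¬(F ∨ x0), not yet normal

Working:
  start: ¬((F ∨ ¬(F ∧ x0)) ∧ (F ∨ x0))
  →1  ¬(F ∨ ¬(F ∧ x0)) ∨ ¬(F ∨ x0)
  →2  (¬F ∧ ¬¬(F ∧ x0)) ∨ ¬(F ∨ x0)
  →3  (T ∧ ¬¬(F ∧ x0)) ∨ ¬(F ∨ x0)
  →4  ¬¬(F ∧ x0) ∨ ¬(F ∨ x0)
  →5  (F ∧ x0) ∨ ¬(F ∨ x0)
  →6  F ∨ ¬(F ∨ x0)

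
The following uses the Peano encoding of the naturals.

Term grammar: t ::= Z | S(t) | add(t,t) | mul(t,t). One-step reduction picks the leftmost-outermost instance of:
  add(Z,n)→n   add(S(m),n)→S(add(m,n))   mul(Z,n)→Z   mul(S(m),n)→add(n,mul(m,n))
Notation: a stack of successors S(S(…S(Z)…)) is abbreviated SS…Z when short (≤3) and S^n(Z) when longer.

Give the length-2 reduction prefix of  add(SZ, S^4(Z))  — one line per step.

Answer: after 2 steps: S^5(Z)

Derivation:
  start: add(SZ, S^4(Z))
  [1] S(add(Z, S^4(Z)))
  [2] S^5(Z)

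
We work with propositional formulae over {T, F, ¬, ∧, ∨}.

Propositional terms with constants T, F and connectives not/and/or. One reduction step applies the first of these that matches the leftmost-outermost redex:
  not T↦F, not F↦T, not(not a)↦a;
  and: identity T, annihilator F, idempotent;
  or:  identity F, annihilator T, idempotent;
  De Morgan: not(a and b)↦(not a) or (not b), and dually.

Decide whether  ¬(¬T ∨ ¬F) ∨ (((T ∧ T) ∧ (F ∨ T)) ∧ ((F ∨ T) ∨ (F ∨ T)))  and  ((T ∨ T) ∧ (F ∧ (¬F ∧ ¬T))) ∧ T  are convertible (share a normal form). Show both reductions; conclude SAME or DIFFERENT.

Answer: DIFFERENT — A ⇓ T, B ⇓ F

Working:
Term A:
  start: ¬(¬T ∨ ¬F) ∨ (((T ∧ T) ∧ (F ∨ T)) ∧ ((F ∨ T) ∨ (F ∨ T)))
  →1  (¬¬T ∧ ¬¬F) ∨ (((T ∧ T) ∧ (F ∨ T)) ∧ ((F ∨ T) ∨ (F ∨ T)))
  →2  (T ∧ ¬¬F) ∨ (((T ∧ T) ∧ (F ∨ T)) ∧ ((F ∨ T) ∨ (F ∨ T)))
  →3  ¬¬F ∨ (((T ∧ T) ∧ (F ∨ T)) ∧ ((F ∨ T) ∨ (F ∨ T)))
  →4  F ∨ (((T ∧ T) ∧ (F ∨ T)) ∧ ((F ∨ T) ∨ (F ∨ T)))
  →5  ((T ∧ T) ∧ (F ∨ T)) ∧ ((F ∨ T) ∨ (F ∨ T))
  →6  (T ∧ (F ∨ T)) ∧ ((F ∨ T) ∨ (F ∨ T))
  →7  (F ∨ T) ∧ ((F ∨ T) ∨ (F ∨ T))
  →8  T ∧ ((F ∨ T) ∨ (F ∨ T))
  →9  (F ∨ T) ∨ (F ∨ T)
  →10  F ∨ T
  →11  T

Term B:
  start: ((T ∨ T) ∧ (F ∧ (¬F ∧ ¬T))) ∧ T
  →1  (T ∨ T) ∧ (F ∧ (¬F ∧ ¬T))
  →2  T ∧ (F ∧ (¬F ∧ ¬T))
  →3  F ∧ (¬F ∧ ¬T)
  →4  F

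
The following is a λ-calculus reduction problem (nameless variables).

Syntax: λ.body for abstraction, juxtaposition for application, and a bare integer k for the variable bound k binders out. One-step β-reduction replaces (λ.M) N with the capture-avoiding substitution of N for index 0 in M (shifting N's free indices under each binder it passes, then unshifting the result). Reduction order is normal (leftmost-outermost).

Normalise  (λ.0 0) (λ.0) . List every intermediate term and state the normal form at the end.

  start: (λ.0 0) (λ.0)
  [1] (λ.0) (λ.0)
  [2] λ.0

Answer: normal form = λ.0  (in 2 steps)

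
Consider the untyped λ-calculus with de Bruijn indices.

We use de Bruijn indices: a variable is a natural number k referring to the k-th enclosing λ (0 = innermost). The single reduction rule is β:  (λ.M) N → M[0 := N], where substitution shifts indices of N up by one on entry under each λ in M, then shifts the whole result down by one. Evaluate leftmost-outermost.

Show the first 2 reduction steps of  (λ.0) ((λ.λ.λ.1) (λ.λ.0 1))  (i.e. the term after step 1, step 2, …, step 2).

  start: (λ.0) ((λ.λ.λ.1) (λ.λ.0 1))
  [1] (λ.λ.λ.1) (λ.λ.0 1)
  [2] λ.λ.1

Answer: after 2 steps: λ.λ.1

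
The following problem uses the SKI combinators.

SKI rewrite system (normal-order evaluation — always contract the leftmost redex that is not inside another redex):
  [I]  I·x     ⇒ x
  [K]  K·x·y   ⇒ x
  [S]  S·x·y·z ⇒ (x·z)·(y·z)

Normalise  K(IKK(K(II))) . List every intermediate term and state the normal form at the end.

  start: K(IKK(K(II)))
  step 1: K(KK(K(II)))
  step 2: KK

Answer: normal form = KK  (in 2 steps)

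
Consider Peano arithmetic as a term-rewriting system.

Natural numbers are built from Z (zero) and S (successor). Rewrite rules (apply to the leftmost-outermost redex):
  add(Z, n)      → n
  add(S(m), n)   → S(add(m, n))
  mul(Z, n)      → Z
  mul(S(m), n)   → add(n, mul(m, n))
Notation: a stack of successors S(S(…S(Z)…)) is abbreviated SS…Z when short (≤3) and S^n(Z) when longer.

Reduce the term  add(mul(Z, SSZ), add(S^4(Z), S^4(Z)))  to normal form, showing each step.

Answer: normal form = S^8(Z)  (in 7 steps)

Derivation:
  start: add(mul(Z, SSZ), add(S^4(Z), S^4(Z)))
  [1] add(Z, add(S^4(Z), S^4(Z)))
  [2] add(S^4(Z), S^4(Z))
  [3] S(add(SSSZ, S^4(Z)))
  [4] S(S(add(SSZ, S^4(Z))))
  [5] S(S(S(add(SZ, S^4(Z)))))
  [6] S(S(S(S(add(Z, S^4(Z))))))
  [7] S^8(Z)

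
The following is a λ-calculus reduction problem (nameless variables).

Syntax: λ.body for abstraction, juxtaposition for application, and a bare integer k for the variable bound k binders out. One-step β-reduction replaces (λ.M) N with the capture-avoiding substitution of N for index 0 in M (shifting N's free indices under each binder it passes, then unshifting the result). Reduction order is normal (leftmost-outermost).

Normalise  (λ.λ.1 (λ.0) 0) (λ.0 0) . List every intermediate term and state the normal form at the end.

  start: (λ.λ.1 (λ.0) 0) (λ.0 0)
  [1] λ.(λ.0 0) (λ.0) 0
  [2] λ.(λ.0) (λ.0) 0
  [3] λ.(λ.0) 0
  [4] λ.0

Answer: normal form = λ.0  (in 4 steps)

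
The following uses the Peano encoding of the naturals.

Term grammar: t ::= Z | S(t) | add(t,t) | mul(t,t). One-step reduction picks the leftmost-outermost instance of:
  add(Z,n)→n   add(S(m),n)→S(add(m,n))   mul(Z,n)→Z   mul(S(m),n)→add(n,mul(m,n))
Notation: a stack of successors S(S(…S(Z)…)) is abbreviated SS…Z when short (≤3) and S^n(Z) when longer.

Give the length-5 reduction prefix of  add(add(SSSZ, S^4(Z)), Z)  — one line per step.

Answer: after 5 steps: S(S(add(S(add(Z, S^4(Z))), Z)))

Working:
  start: add(add(SSSZ, S^4(Z)), Z)
  [1] add(S(add(SSZ, S^4(Z))), Z)
  [2] S(add(add(SSZ, S^4(Z)), Z))
  [3] S(add(S(add(SZ, S^4(Z))), Z))
  [4] S(S(add(add(SZ, S^4(Z)), Z)))
  [5] S(S(add(S(add(Z, S^4(Z))), Z)))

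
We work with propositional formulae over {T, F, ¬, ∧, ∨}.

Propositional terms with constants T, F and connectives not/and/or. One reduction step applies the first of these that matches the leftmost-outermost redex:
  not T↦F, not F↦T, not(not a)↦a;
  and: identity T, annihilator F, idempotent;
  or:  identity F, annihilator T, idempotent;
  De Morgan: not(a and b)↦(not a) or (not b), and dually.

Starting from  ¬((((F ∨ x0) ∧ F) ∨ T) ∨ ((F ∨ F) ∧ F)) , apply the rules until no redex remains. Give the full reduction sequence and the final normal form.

Answer: normal form = F  (in 11 steps)

Working:
  start: ¬((((F ∨ x0) ∧ F) ∨ T) ∨ ((F ∨ F) ∧ F))
  step 1: ¬(((F ∨ x0) ∧ F) ∨ T) ∧ ¬((F ∨ F) ∧ F)
  step 2: (¬((F ∨ x0) ∧ F) ∧ ¬T) ∧ ¬((F ∨ F) ∧ F)
  step 3: ((¬(F ∨ x0) ∨ ¬F) ∧ ¬T) ∧ ¬((F ∨ F) ∧ F)
  step 4: (((¬F ∧ ¬x0) ∨ ¬F) ∧ ¬T) ∧ ¬((F ∨ F) ∧ F)
  step 5: (((T ∧ ¬x0) ∨ ¬F) ∧ ¬T) ∧ ¬((F ∨ F) ∧ F)
  step 6: ((¬x0 ∨ ¬F) ∧ ¬T) ∧ ¬((F ∨ F) ∧ F)
  step 7: ((¬x0 ∨ T) ∧ ¬T) ∧ ¬((F ∨ F) ∧ F)
  step 8: (T ∧ ¬T) ∧ ¬((F ∨ F) ∧ F)
  step 9: ¬T ∧ ¬((F ∨ F) ∧ F)
  step 10: F ∧ ¬((F ∨ F) ∧ F)
  step 11: F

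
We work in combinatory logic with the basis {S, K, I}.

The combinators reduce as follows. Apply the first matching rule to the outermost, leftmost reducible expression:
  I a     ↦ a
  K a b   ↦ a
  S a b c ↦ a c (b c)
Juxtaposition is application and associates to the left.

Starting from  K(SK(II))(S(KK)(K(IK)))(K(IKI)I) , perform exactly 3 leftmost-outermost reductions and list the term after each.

  start: K(SK(II))(S(KK)(K(IK)))(K(IKI)I)
  step 1: SK(II)(K(IKI)I)
  step 2: K(K(IKI)I)(II(K(IKI)I))
  step 3: K(IKI)I

Answer: after 3 steps: K(IKI)I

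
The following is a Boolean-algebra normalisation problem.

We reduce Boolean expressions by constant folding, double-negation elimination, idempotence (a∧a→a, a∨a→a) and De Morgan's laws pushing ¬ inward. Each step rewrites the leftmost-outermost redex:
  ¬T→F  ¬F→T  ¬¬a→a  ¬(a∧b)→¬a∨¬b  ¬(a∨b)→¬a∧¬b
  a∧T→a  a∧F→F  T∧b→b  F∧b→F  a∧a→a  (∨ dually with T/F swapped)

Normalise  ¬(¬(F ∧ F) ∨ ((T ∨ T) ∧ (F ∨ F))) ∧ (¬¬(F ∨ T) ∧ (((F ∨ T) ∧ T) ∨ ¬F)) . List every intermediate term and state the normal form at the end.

  start: ¬(¬(F ∧ F) ∨ ((T ∨ T) ∧ (F ∨ F))) ∧ (¬¬(F ∨ T) ∧ (((F ∨ T) ∧ T) ∨ ¬F))
  step 1: (¬¬(F ∧ F) ∧ ¬((T ∨ T) ∧ (F ∨ F))) ∧ (¬¬(F ∨ T) ∧ (((F ∨ T) ∧ T) ∨ ¬F))
  step 2: ((F ∧ F) ∧ ¬((T ∨ T) ∧ (F ∨ F))) ∧ (¬¬(F ∨ T) ∧ (((F ∨ T) ∧ T) ∨ ¬F))
  step 3: (F ∧ ¬((T ∨ T) ∧ (F ∨ F))) ∧ (¬¬(F ∨ T) ∧ (((F ∨ T) ∧ T) ∨ ¬F))
  step 4: F ∧ (¬¬(F ∨ T) ∧ (((F ∨ T) ∧ T) ∨ ¬F))
  step 5: F

Answer: normal form = F  (in 5 steps)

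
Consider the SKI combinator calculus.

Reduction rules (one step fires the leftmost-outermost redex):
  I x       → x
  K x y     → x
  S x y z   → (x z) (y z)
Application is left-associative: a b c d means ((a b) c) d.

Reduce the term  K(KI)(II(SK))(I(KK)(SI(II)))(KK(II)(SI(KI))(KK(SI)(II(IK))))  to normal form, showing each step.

Answer: normal form = SI(KI)  (in 5 steps)

Reduction:
  start: K(KI)(II(SK))(I(KK)(SI(II)))(KK(II)(SI(KI))(KK(SI)(II(IK))))
  [1] KI(I(KK)(SI(II)))(KK(II)(SI(KI))(KK(SI)(II(IK))))
  [2] I(KK(II)(SI(KI))(KK(SI)(II(IK))))
  [3] KK(II)(SI(KI))(KK(SI)(II(IK)))
  [4] K(SI(KI))(KK(SI)(II(IK)))
  [5] SI(KI)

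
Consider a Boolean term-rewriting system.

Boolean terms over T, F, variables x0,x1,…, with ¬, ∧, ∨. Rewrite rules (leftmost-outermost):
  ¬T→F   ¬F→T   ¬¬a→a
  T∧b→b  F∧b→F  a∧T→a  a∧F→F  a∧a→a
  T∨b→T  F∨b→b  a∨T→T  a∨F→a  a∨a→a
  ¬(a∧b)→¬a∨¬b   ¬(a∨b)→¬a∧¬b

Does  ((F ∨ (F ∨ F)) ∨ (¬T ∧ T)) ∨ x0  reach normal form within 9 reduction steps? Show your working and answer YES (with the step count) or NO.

Answer: YES — reaches normal form x0 in 6 ≤ 9 steps

Derivation:
  start: ((F ∨ (F ∨ F)) ∨ (¬T ∧ T)) ∨ x0
  [1] ((F ∨ F) ∨ (¬T ∧ T)) ∨ x0
  [2] (F ∨ (¬T ∧ T)) ∨ x0
  [3] (¬T ∧ T) ∨ x0
  [4] ¬T ∨ x0
  [5] F ∨ x0
  [6] x0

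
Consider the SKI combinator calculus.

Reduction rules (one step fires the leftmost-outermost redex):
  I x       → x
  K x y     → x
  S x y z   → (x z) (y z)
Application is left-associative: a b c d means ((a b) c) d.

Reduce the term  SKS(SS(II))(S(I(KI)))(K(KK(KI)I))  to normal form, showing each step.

  start: SKS(SS(II))(S(I(KI)))(K(KK(KI)I))
  step 1: K(SS(II))(S(SS(II)))(S(I(KI)))(K(KK(KI)I))
  step 2: SS(II)(S(I(KI)))(K(KK(KI)I))
  step 3: S(S(I(KI)))(II(S(I(KI))))(K(KK(KI)I))
  step 4: S(I(KI))(K(KK(KI)I))(II(S(I(KI)))(K(KK(KI)I)))
  step 5: I(KI)(II(S(I(KI)))(K(KK(KI)I)))(K(KK(KI)I)(II(S(I(KI)))(K(KK(KI)I))))
  step 6: KI(II(S(I(KI)))(K(KK(KI)I)))(K(KK(KI)I)(II(S(I(KI)))(K(KK(KI)I))))
  step 7: I(K(KK(KI)I)(II(S(I(KI)))(K(KK(KI)I))))
  step 8: K(KK(KI)I)(II(S(I(KI)))(K(KK(KI)I)))
  step 9: KK(KI)I
  step 10: KI

Answer: normal form = KI  (in 10 steps)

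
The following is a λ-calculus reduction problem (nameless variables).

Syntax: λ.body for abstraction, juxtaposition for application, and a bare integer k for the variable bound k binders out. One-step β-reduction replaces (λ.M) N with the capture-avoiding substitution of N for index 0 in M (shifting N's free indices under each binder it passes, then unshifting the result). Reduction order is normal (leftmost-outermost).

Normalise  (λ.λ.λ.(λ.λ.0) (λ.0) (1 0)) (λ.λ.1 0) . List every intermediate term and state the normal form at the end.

  start: (λ.λ.λ.(λ.λ.0) (λ.0) (1 0)) (λ.λ.1 0)
  [1] λ.λ.(λ.λ.0) (λ.0) (1 0)
  [2] λ.λ.(λ.0) (1 0)
  [3] λ.λ.1 0

Answer: normal form = λ.λ.1 0  (in 3 steps)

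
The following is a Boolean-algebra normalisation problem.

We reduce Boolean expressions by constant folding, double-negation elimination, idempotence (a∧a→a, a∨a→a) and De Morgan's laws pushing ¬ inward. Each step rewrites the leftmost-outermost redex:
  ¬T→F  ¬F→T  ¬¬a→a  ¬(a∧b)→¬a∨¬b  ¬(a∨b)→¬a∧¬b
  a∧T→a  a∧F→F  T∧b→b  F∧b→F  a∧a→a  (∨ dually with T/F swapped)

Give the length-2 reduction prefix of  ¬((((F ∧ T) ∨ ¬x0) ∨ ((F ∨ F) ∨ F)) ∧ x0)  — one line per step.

Answer: after 2 steps: (¬((F ∧ T) ∨ ¬x0) ∧ ¬((F ∨ F) ∨ F)) ∨ ¬x0

Derivation:
  start: ¬((((F ∧ T) ∨ ¬x0) ∨ ((F ∨ F) ∨ F)) ∧ x0)
  [1] ¬(((F ∧ T) ∨ ¬x0) ∨ ((F ∨ F) ∨ F)) ∨ ¬x0
  [2] (¬((F ∧ T) ∨ ¬x0) ∧ ¬((F ∨ F) ∨ F)) ∨ ¬x0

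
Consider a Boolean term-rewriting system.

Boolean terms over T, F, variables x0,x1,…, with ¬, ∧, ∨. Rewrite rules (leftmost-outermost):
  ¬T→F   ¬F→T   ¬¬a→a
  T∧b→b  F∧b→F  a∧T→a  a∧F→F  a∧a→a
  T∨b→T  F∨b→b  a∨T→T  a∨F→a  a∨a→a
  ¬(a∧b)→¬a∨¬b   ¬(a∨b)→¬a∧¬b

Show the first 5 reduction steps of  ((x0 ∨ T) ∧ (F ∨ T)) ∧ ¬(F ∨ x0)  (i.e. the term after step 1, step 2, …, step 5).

Answer: after 5 steps: ¬F ∧ ¬x0

Working:
  start: ((x0 ∨ T) ∧ (F ∨ T)) ∧ ¬(F ∨ x0)
  step 1: (T ∧ (F ∨ T)) ∧ ¬(F ∨ x0)
  step 2: (F ∨ T) ∧ ¬(F ∨ x0)
  step 3: T ∧ ¬(F ∨ x0)
  step 4: ¬(F ∨ x0)
  step 5: ¬F ∧ ¬x0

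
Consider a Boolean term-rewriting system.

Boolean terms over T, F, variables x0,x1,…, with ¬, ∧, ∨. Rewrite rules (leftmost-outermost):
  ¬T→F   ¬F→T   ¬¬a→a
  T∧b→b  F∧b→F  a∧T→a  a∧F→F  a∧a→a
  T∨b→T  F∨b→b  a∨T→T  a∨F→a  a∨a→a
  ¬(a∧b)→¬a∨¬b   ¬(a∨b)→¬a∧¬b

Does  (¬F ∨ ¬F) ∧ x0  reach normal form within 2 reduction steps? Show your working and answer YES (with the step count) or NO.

Answer: NO — after 2 steps the term is T ∧ x0, not yet normal

Working:
  start: (¬F ∨ ¬F) ∧ x0
  [1] ¬F ∧ x0
  [2] T ∧ x0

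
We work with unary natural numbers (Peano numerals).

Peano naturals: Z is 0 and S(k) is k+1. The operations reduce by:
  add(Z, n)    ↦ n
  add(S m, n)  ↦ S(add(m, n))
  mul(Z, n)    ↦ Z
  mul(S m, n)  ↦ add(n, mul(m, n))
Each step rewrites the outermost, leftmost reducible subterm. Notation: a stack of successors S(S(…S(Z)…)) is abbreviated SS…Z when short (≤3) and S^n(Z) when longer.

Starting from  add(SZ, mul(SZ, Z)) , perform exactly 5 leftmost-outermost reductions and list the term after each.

Answer: after 5 steps: SZ

Working:
  start: add(SZ, mul(SZ, Z))
  step 1: S(add(Z, mul(SZ, Z)))
  step 2: S(mul(SZ, Z))
  step 3: S(add(Z, mul(Z, Z)))
  step 4: S(mul(Z, Z))
  step 5: SZ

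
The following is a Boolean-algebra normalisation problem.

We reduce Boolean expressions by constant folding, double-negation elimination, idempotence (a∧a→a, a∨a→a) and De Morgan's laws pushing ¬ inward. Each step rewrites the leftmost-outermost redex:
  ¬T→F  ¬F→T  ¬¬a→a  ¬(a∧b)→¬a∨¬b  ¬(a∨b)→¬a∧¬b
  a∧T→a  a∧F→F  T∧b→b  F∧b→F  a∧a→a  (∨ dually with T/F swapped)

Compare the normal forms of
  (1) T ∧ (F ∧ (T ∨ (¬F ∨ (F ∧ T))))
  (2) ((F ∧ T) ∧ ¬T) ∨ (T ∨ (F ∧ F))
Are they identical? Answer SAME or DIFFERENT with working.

Term A:
  start: T ∧ (F ∧ (T ∨ (¬F ∨ (F ∧ T))))
  →1  F ∧ (T ∨ (¬F ∨ (F ∧ T)))
  →2  F

Term B:
  start: ((F ∧ T) ∧ ¬T) ∨ (T ∨ (F ∧ F))
  →1  (F ∧ ¬T) ∨ (T ∨ (F ∧ F))
  →2  F ∨ (T ∨ (F ∧ F))
  →3  T ∨ (F ∧ F)
  →4  T

Answer: DIFFERENT — A ⇓ F, B ⇓ T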